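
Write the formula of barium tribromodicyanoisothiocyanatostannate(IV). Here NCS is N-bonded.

Ligands: 1 isothiocyanato (NCS, -1), 2 cyano (CN, -1), 3 bromo (Br, -1). Ligand charge sum = -6.
With Sn in oxidation state +4, the complex ion is [Sn...]^2−.
Charge balance with barium (+2) requires 1 complex ion per 1 barium.

Ba[SnBr3(CN)2(NCS)]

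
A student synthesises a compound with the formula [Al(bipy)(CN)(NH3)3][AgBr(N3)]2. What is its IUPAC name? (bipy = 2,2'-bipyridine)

triammine(2,2'-bipyridine)cyanoaluminium(III) azidobromoargentate(I)

Both ions are complex: the cation is named first with the plain metal name, the anion second with the -ate form; each ion's ligands are alphabetised independently.
Aluminium is always +3 in its complexes; the cation's ligand charges sum to -1, so the complex cation is 2+.
With 2 anions per cation, each anion must be 2/2 = 1−.
Anion: ligand charges sum to -2; for the ion to be 1−, Ag = +1.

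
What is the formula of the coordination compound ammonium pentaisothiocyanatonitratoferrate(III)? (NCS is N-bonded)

(NH4)3[Fe(NCS)5(NO3)]

Ligands: 1 nitrato (NO3, -1), 5 isothiocyanato (NCS, -1). Ligand charge sum = -6.
With Fe in oxidation state +3, the complex ion is [Fe...]^3−.
Charge balance with ammonium (+1) requires 1 complex ion per 3 ammonium.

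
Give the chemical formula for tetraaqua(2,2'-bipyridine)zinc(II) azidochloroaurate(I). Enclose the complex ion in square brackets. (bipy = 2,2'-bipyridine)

[Zn(bipy)(H2O)4][AuCl(N3)]2

Cation [Zn…]: ligand charges 0, Zn(II) ⇒ ion charge 2+.
Anion [Au…]: ligand charges -2, Au(I) ⇒ ion charge 1−.
One 2+ cation requires 2 of the 1− anion.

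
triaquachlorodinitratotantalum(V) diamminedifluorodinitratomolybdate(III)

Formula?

Cation [Ta…]: ligand charges -3, Ta(V) ⇒ ion charge 2+.
Anion [Mo…]: ligand charges -4, Mo(III) ⇒ ion charge 1−.

[TaCl(H2O)3(NO3)2][MoF2(NH3)2(NO3)2]2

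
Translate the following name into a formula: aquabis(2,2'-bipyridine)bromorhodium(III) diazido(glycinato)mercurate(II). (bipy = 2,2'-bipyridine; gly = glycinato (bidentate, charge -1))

Cation [Rh…]: ligand charges -1, Rh(III) ⇒ ion charge 2+.
Anion [Hg…]: ligand charges -3, Hg(II) ⇒ ion charge 1−.
One 2+ cation requires 2 of the 1− anion.

[Rh(bipy)2Br(H2O)][Hg(gly)(N3)2]2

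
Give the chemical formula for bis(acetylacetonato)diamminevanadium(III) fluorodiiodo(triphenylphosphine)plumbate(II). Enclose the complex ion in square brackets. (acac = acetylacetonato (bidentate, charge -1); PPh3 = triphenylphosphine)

[V(acac)2(NH3)2][PbFI2(PPh3)]

Cation [V…]: ligand charges -2, V(III) ⇒ ion charge 1+.
Anion [Pb…]: ligand charges -3, Pb(II) ⇒ ion charge 1−.
One 1+ cation balances one 1− anion.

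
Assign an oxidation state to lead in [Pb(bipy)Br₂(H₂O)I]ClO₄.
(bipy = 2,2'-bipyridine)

1 perchlorate outside the brackets (-1 each) → the complex ion is 1+.
Ligand charges: 1×bipy neutral; 2×Br = -2; 1×H2O neutral; 1×I = -1; sum -3.
Pb + (-3) = 1+ ⇒ Pb is +4.

+4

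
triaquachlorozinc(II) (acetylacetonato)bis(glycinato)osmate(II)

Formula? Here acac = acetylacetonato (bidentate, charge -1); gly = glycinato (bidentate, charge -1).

[ZnCl(H2O)3][Os(acac)(gly)2]

Cation [Zn…]: ligand charges -1, Zn(II) ⇒ ion charge 1+.
Anion [Os…]: ligand charges -3, Os(II) ⇒ ion charge 1−.
One 1+ cation balances one 1− anion.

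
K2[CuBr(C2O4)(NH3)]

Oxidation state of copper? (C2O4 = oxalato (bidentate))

2 potassium outside the brackets (+1 each) → the complex ion is 2−.
Ligand charges: 1×Br = -1; 1×NH3 neutral; 1×C2O4 = -2; sum -3.
Cu + (-3) = 2− ⇒ Cu is +1.

+1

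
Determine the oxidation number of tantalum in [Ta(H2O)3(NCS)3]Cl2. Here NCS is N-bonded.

+5

2 chloride outside the brackets (-1 each) → the complex ion is 2+.
Ligand charges: 3×NCS = -3; 3×H2O neutral; sum -3.
Ta + (-3) = 2+ ⇒ Ta is +5.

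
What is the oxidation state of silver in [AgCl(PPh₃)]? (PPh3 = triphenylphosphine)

+1

No counter-ion: the bracketed complex is neutral.
Ligand charges: 1×PPh3 neutral; 1×Cl = -1; sum -1.
Ag + (-1) = 0 ⇒ Ag is +1.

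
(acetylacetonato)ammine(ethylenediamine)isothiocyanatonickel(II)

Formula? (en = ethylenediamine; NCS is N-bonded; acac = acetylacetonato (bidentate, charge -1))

Ligands: 1 ammine (NH3, neutral), 1 ethylenediamine (en, neutral), 1 isothiocyanato (NCS, -1), 1 acetylacetonato (acac, -1). Ligand charge sum = -2.
With Ni in oxidation state +2, the complex ion is [Ni...].

[Ni(acac)(en)(NCS)(NH3)]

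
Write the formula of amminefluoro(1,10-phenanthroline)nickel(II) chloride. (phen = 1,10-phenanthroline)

[NiF(NH3)(phen)]Cl

Ligands: 1 ammine (NH3, neutral), 1 fluoro (F, -1), 1 1,10-phenanthroline (phen, neutral). Ligand charge sum = -1.
Charge balance with chloride (-1) requires 1 complex ion per 1 chloride.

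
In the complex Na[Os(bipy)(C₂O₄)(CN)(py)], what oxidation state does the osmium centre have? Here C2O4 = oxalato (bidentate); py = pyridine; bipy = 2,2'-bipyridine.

+2

1 sodium outside the brackets (+1 each) → the complex ion is 1−.
Ligand charges: 1×C2O4 = -2; 1×py neutral; 1×CN = -1; 1×bipy neutral; sum -3.
Os + (-3) = 1− ⇒ Os is +2.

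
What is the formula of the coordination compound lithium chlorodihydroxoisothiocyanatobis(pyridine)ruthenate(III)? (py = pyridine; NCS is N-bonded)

Li[RuCl(NCS)(OH)2(py)2]

Ligands: 2 hydroxo (OH, -1), 2 pyridine (py, neutral), 1 isothiocyanato (NCS, -1), 1 chloro (Cl, -1). Ligand charge sum = -4.
Charge balance with lithium (+1) requires 1 complex ion per 1 lithium.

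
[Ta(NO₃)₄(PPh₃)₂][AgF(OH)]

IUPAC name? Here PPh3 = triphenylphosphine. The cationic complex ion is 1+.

The complex cation is given as 1+; its ligand charges sum to -4, so Ta = +5.
A 1:1 salt means the anion carries the equal and opposite charge, 1−.
Anion: ligand charges sum to -2; for the ion to be 1−, Ag = +1.

tetranitratobis(triphenylphosphine)tantalum(V) fluorohydroxoargentate(I)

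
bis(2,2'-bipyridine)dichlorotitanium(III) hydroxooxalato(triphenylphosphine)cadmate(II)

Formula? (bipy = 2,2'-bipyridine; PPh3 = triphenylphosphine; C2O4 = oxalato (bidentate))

Cation [Ti…]: ligand charges -2, Ti(III) ⇒ ion charge 1+.
Anion [Cd…]: ligand charges -3, Cd(II) ⇒ ion charge 1−.
One 1+ cation balances one 1− anion.

[Ti(bipy)2Cl2][Cd(C2O4)(OH)(PPh3)]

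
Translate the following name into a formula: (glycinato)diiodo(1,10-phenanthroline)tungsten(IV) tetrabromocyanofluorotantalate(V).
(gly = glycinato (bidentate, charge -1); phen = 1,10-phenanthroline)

[W(gly)I2(phen)][TaBr4(CN)F]

Cation [W…]: ligand charges -3, W(IV) ⇒ ion charge 1+.
Anion [Ta…]: ligand charges -6, Ta(V) ⇒ ion charge 1−.
One 1+ cation balances one 1− anion.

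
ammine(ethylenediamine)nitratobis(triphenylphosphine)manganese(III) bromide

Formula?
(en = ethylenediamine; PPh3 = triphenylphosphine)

[Mn(en)(NH3)(NO3)(PPh3)2]Br2

Ligands: 1 ethylenediamine (en, neutral), 2 triphenylphosphine (PPh3, neutral), 1 ammine (NH3, neutral), 1 nitrato (NO3, -1). Ligand charge sum = -1.
Charge balance with bromide (-1) requires 1 complex ion per 2 bromide.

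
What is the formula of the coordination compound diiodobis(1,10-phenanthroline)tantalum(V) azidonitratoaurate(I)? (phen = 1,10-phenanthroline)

[TaI2(phen)2][Au(N3)(NO3)]3

Cation [Ta…]: ligand charges -2, Ta(V) ⇒ ion charge 3+.
Anion [Au…]: ligand charges -2, Au(I) ⇒ ion charge 1−.
One 3+ cation requires 3 of the 1− anion.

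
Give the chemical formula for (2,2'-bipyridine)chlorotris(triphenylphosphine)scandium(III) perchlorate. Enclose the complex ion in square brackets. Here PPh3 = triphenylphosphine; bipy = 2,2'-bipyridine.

[Sc(bipy)Cl(PPh3)3](ClO4)2

Ligands: 1 chloro (Cl, -1), 3 triphenylphosphine (PPh3, neutral), 1 2,2'-bipyridine (bipy, neutral). Ligand charge sum = -1.
With Sc in oxidation state +3, the complex ion is [Sc...]^2+.
Charge balance with perchlorate (-1) requires 1 complex ion per 2 perchlorate.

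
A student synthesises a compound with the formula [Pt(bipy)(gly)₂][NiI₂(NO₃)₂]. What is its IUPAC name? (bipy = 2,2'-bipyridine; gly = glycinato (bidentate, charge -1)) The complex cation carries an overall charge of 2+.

The complex cation is given as 2+; its ligand charges sum to -2, so Pt = +4.
A 1:1 salt means the anion carries the equal and opposite charge, 2−.
Anion: ligand charges sum to -4; for the ion to be 2−, Ni = +2.

(2,2'-bipyridine)bis(glycinato)platinum(IV) diiododinitratonickelate(II)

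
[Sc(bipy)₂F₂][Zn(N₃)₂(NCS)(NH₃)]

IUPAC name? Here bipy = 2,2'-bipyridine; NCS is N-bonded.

Both ions are complex: the cation is named first with the plain metal name, the anion second with the -ate form; each ion's ligands are alphabetised independently.
Scandium is always +3 in its complexes; the cation's ligand charges sum to -2, so the complex cation is 1+.
A 1:1 salt means the anion carries the equal and opposite charge, 1−.
Anion: ligand charges sum to -3; for the ion to be 1−, Zn = +2.

bis(2,2'-bipyridine)difluoroscandium(III) amminediazidoisothiocyanatozincate(II)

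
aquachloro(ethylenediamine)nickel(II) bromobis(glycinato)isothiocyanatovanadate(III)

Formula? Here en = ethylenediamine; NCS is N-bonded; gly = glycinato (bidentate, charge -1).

Cation [Ni…]: ligand charges -1, Ni(II) ⇒ ion charge 1+.
Anion [V…]: ligand charges -4, V(III) ⇒ ion charge 1−.

[NiCl(en)(H2O)][VBr(gly)2(NCS)]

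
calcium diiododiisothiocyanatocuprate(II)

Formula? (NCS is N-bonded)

Ligands: 2 iodo (I, -1), 2 isothiocyanato (NCS, -1). Ligand charge sum = -4.
Charge balance with calcium (+2) requires 1 complex ion per 1 calcium.

Ca[CuI2(NCS)2]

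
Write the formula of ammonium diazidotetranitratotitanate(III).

(NH4)3[Ti(N3)2(NO3)4]

Ligands: 4 nitrato (NO3, -1), 2 azido (N3, -1). Ligand charge sum = -6.
With Ti in oxidation state +3, the complex ion is [Ti...]^3−.
Charge balance with ammonium (+1) requires 1 complex ion per 3 ammonium.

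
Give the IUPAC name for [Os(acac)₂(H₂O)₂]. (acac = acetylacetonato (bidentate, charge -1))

There is no counter-ion, so the complex is neutral overall.
Ligand charges: 2×aqua (neutral), 2×acetylacetonato (-1 each); total -2. So Os + (-2) = 0, giving Os = +2.
Ligands are named alphabetically: acetylacetonato before aqua.

bis(acetylacetonato)diaquaosmium(II)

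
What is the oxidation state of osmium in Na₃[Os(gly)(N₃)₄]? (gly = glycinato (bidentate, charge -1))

3 sodium outside the brackets (+1 each) → the complex ion is 3−.
Ligand charges: 4×N3 = -4; 1×gly = -1; sum -5.
Os + (-5) = 3− ⇒ Os is +2.

+2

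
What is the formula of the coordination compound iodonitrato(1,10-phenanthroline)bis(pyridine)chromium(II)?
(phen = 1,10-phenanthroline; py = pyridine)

[CrI(NO3)(phen)(py)2]

Ligands: 1 1,10-phenanthroline (phen, neutral), 2 pyridine (py, neutral), 1 nitrato (NO3, -1), 1 iodo (I, -1). Ligand charge sum = -2.
With Cr in oxidation state +2, the complex ion is [Cr...].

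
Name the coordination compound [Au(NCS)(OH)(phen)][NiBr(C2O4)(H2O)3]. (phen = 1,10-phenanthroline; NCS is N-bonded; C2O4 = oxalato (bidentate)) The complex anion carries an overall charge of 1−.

hydroxoisothiocyanato(1,10-phenanthroline)gold(III) triaquabromooxalatonickelate(II)

Both ions are complex: the cation is named first with the plain metal name, the anion second with the -ate form; each ion's ligands are alphabetised independently.
The complex anion is given as 1−; its ligand charges sum to -3, so Ni = +2.
A 1:1 salt means the cation carries the equal and opposite charge, 1+.
Cation: ligand charges sum to -2; for the ion to be 1+, Au = +3.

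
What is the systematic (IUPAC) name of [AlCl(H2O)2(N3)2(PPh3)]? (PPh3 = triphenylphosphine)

There is no counter-ion, so the complex is neutral overall.
Ligand charges: 1×chloro (-1 each), 2×aqua (neutral), 2×azido (-1 each), 1×triphenylphosphine (neutral); total -3. So Al + (-3) = 0, giving Al = +3.
Ligands are named alphabetically: aqua before azido before chloro before triphenylphosphine.

diaquadiazidochloro(triphenylphosphine)aluminium(III)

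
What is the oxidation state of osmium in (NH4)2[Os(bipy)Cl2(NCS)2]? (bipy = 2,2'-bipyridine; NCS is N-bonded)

2 ammonium outside the brackets (+1 each) → the complex ion is 2−.
Ligand charges: 1×bipy neutral; 2×Cl = -2; 2×NCS = -2; sum -4.
Os + (-4) = 2− ⇒ Os is +2.

+2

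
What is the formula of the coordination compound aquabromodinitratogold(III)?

Ligands: 1 aqua (H2O, neutral), 1 bromo (Br, -1), 2 nitrato (NO3, -1). Ligand charge sum = -3.
With Au in oxidation state +3, the complex ion is [Au...].

[AuBr(H2O)(NO3)2]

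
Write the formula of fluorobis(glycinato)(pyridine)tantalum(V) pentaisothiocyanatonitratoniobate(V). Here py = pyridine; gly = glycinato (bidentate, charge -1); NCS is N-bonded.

[TaF(gly)2(py)][Nb(NCS)5(NO3)]2

Cation [Ta…]: ligand charges -3, Ta(V) ⇒ ion charge 2+.
Anion [Nb…]: ligand charges -6, Nb(V) ⇒ ion charge 1−.
One 2+ cation requires 2 of the 1− anion.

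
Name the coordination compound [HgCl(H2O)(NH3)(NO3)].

There is no counter-ion, so the complex is neutral overall.
Ligand charges: 1×ammine (neutral), 1×chloro (-1 each), 1×aqua (neutral), 1×nitrato (-1 each); total -2. So Hg + (-2) = 0, giving Hg = +2.
Ligands are named alphabetically: ammine before aqua before chloro before nitrato.

ammineaquachloronitratomercury(II)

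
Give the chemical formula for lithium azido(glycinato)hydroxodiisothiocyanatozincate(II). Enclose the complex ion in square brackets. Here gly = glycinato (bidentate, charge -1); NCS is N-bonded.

Li3[Zn(gly)(N3)(NCS)2(OH)]

Ligands: 1 glycinato (gly, -1), 1 azido (N3, -1), 1 hydroxo (OH, -1), 2 isothiocyanato (NCS, -1). Ligand charge sum = -5.
With Zn in oxidation state +2, the complex ion is [Zn...]^3−.
Charge balance with lithium (+1) requires 1 complex ion per 3 lithium.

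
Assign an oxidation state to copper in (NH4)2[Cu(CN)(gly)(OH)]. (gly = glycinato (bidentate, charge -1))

+1

2 ammonium outside the brackets (+1 each) → the complex ion is 2−.
Ligand charges: 1×CN = -1; 1×OH = -1; 1×gly = -1; sum -3.
Cu + (-3) = 2− ⇒ Cu is +1.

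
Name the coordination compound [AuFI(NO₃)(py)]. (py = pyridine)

There is no counter-ion, so the complex is neutral overall.
Ligand charges: 1×pyridine (neutral), 1×nitrato (-1 each), 1×iodo (-1 each), 1×fluoro (-1 each); total -3. So Au + (-3) = 0, giving Au = +3.
Ligands are named alphabetically: fluoro before iodo before nitrato before pyridine.

fluoroiodonitrato(pyridine)gold(III)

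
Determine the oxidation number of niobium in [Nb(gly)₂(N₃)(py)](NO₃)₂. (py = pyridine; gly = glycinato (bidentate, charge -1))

+5

2 nitrate outside the brackets (-1 each) → the complex ion is 2+.
Ligand charges: 1×py neutral; 1×N3 = -1; 2×gly = -2; sum -3.
Nb + (-3) = 2+ ⇒ Nb is +5.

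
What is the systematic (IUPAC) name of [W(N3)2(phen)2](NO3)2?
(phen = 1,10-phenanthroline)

diazidobis(1,10-phenanthroline)tungsten(IV) nitrate

The 2 nitrate counter-ions carry a total charge of -2, so each complex ion is 2+.
Ligand charges: 2×1,10-phenanthroline (neutral), 2×azido (-1 each); total -2. So W + (-2) = 2+, giving W = +4.
Ligands are named alphabetically: azido before phenanthroline.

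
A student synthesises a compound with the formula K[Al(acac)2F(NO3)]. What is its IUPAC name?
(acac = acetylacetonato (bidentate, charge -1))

The 1 potassium counter-ion carries a total charge of +1, so each complex ion is 1−.
Ligand charges: 2×acetylacetonato (-1 each), 1×fluoro (-1 each), 1×nitrato (-1 each); total -4. So Al + (-4) = 1−, giving Al = +3.
The complex ion is anionic, so aluminium takes the -ate form aluminate(III).

potassium bis(acetylacetonato)fluoronitratoaluminate(III)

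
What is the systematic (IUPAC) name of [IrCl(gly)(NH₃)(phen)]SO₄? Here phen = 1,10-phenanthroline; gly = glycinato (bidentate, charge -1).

The 1 sulfate counter-ion carries a total charge of -2, so each complex ion is 2+.
Ligand charges: 1×chloro (-1 each), 1×1,10-phenanthroline (neutral), 1×glycinato (-1 each), 1×ammine (neutral); total -2. So Ir + (-2) = 2+, giving Ir = +4.
Ligands are named alphabetically: ammine before chloro before glycinato before phenanthroline.

amminechloro(glycinato)(1,10-phenanthroline)iridium(IV) sulfate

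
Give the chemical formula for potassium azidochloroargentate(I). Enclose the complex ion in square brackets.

K[AgCl(N3)]

Ligands: 1 chloro (Cl, -1), 1 azido (N3, -1). Ligand charge sum = -2.
Charge balance with potassium (+1) requires 1 complex ion per 1 potassium.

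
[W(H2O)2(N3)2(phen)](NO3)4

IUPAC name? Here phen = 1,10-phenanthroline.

diaquadiazido(1,10-phenanthroline)tungsten(VI) nitrate

The 4 nitrate counter-ions carry a total charge of -4, so each complex ion is 4+.
Ligand charges: 2×azido (-1 each), 1×1,10-phenanthroline (neutral), 2×aqua (neutral); total -2. So W + (-2) = 4+, giving W = +6.
Ligands are named alphabetically: aqua before azido before phenanthroline.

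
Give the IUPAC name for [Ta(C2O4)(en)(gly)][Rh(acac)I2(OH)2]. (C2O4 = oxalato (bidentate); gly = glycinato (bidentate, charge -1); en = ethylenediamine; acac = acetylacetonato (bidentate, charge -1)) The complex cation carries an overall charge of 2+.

Both ions are complex: the cation is named first with the plain metal name, the anion second with the -ate form; each ion's ligands are alphabetised independently.
The complex cation is given as 2+; its ligand charges sum to -3, so Ta = +5.
A 1:1 salt means the anion carries the equal and opposite charge, 2−.
Anion: ligand charges sum to -5; for the ion to be 2−, Rh = +3.

(ethylenediamine)(glycinato)oxalatotantalum(V) (acetylacetonato)dihydroxodiiodorhodate(III)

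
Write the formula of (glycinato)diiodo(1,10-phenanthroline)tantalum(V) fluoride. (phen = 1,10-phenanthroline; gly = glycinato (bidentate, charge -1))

[Ta(gly)I2(phen)]F2

Ligands: 2 iodo (I, -1), 1 1,10-phenanthroline (phen, neutral), 1 glycinato (gly, -1). Ligand charge sum = -3.
With Ta in oxidation state +5, the complex ion is [Ta...]^2+.
Charge balance with fluoride (-1) requires 1 complex ion per 2 fluoride.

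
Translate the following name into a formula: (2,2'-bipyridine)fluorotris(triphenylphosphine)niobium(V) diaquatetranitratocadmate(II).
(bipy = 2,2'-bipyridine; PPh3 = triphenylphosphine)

Cation [Nb…]: ligand charges -1, Nb(V) ⇒ ion charge 4+.
Anion [Cd…]: ligand charges -4, Cd(II) ⇒ ion charge 2−.

[Nb(bipy)F(PPh3)3][Cd(H2O)2(NO3)4]2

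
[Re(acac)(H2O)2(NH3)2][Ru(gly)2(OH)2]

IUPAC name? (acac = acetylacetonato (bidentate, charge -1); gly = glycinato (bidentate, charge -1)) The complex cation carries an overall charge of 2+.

The complex cation is given as 2+; its ligand charges sum to -1, so Re = +3.
A 1:1 salt means the anion carries the equal and opposite charge, 2−.
Anion: ligand charges sum to -4; for the ion to be 2−, Ru = +2.

(acetylacetonato)diamminediaquarhenium(III) bis(glycinato)dihydroxoruthenate(II)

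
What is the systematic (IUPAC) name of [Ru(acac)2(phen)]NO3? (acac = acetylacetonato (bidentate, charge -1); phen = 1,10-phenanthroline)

bis(acetylacetonato)(1,10-phenanthroline)ruthenium(III) nitrate

The 1 nitrate counter-ion carries a total charge of -1, so each complex ion is 1+.
Ligand charges: 2×acetylacetonato (-1 each), 1×1,10-phenanthroline (neutral); total -2. So Ru + (-2) = 1+, giving Ru = +3.
Ligands are named alphabetically: acetylacetonato before phenanthroline.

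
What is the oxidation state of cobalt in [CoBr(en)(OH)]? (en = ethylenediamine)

No counter-ion: the bracketed complex is neutral.
Ligand charges: 1×Br = -1; 1×OH = -1; 1×en neutral; sum -2.
Co + (-2) = 0 ⇒ Co is +2.

+2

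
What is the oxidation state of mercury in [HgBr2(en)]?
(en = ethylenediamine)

+2

No counter-ion: the bracketed complex is neutral.
Ligand charges: 2×Br = -2; 1×en neutral; sum -2.
Hg + (-2) = 0 ⇒ Hg is +2.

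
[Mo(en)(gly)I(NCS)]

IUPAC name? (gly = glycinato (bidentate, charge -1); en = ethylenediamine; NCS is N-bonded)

(ethylenediamine)(glycinato)iodoisothiocyanatomolybdenum(III)

There is no counter-ion, so the complex is neutral overall.
Ligand charges: 1×glycinato (-1 each), 1×iodo (-1 each), 1×ethylenediamine (neutral), 1×isothiocyanato (-1 each); total -3. So Mo + (-3) = 0, giving Mo = +3.
Ligands are named alphabetically: ethylenediamine before glycinato before iodo before isothiocyanato.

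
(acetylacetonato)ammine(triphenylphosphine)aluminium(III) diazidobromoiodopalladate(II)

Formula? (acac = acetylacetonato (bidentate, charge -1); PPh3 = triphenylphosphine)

Cation [Al…]: ligand charges -1, Al(III) ⇒ ion charge 2+.
Anion [Pd…]: ligand charges -4, Pd(II) ⇒ ion charge 2−.
One 2+ cation balances one 2− anion.

[Al(acac)(NH3)(PPh3)][PdBrI(N3)2]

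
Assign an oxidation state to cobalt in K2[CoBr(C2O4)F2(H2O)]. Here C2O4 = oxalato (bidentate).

2 potassium outside the brackets (+1 each) → the complex ion is 2−.
Ligand charges: 1×Br = -1; 1×C2O4 = -2; 1×H2O neutral; 2×F = -2; sum -5.
Co + (-5) = 2− ⇒ Co is +3.

+3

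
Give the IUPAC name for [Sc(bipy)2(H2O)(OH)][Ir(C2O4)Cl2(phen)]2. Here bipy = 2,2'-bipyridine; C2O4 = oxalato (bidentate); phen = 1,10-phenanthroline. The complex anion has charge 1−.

The complex anion is given as 1−; its ligand charges sum to -4, so Ir = +3.
With 2 anions per cation, the cation must be 2×1 = 2+.
Cation: ligand charges sum to -1; for the ion to be 2+, Sc = +3.

aquabis(2,2'-bipyridine)hydroxoscandium(III) dichlorooxalato(1,10-phenanthroline)iridate(III)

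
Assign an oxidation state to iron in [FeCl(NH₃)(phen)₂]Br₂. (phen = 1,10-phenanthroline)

+3

2 bromide outside the brackets (-1 each) → the complex ion is 2+.
Ligand charges: 2×phen neutral; 1×Cl = -1; 1×NH3 neutral; sum -1.
Fe + (-1) = 2+ ⇒ Fe is +3.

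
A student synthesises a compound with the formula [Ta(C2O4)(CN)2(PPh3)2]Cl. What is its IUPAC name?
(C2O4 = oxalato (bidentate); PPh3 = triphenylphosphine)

The 1 chloride counter-ion carries a total charge of -1, so each complex ion is 1+.
Ligand charges: 2×cyano (-1 each), 1×oxalato (-2 each), 2×triphenylphosphine (neutral); total -4. So Ta + (-4) = 1+, giving Ta = +5.
Ligands are named alphabetically: cyano before oxalato before triphenylphosphine.

dicyanooxalatobis(triphenylphosphine)tantalum(V) chloride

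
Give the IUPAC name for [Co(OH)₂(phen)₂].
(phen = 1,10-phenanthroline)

dihydroxobis(1,10-phenanthroline)cobalt(II)

There is no counter-ion, so the complex is neutral overall.
Ligand charges: 2×1,10-phenanthroline (neutral), 2×hydroxo (-1 each); total -2. So Co + (-2) = 0, giving Co = +2.
Ligands are named alphabetically: hydroxo before phenanthroline.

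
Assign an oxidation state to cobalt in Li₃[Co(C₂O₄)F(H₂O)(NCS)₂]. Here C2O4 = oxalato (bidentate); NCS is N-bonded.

+2

3 lithium outside the brackets (+1 each) → the complex ion is 3−.
Ligand charges: 1×C2O4 = -2; 2×NCS = -2; 1×F = -1; 1×H2O neutral; sum -5.
Co + (-5) = 3− ⇒ Co is +2.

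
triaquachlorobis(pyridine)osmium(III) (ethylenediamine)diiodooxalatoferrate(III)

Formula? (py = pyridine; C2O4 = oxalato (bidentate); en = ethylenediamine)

[OsCl(H2O)3(py)2][Fe(C2O4)(en)I2]2

Cation [Os…]: ligand charges -1, Os(III) ⇒ ion charge 2+.
Anion [Fe…]: ligand charges -4, Fe(III) ⇒ ion charge 1−.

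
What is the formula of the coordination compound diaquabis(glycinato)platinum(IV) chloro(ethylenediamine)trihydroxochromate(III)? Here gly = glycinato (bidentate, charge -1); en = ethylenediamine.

[Pt(gly)2(H2O)2][CrCl(en)(OH)3]2

Cation [Pt…]: ligand charges -2, Pt(IV) ⇒ ion charge 2+.
Anion [Cr…]: ligand charges -4, Cr(III) ⇒ ion charge 1−.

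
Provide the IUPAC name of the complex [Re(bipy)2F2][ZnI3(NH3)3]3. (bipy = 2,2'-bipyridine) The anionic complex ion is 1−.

Both ions are complex: the cation is named first with the plain metal name, the anion second with the -ate form; each ion's ligands are alphabetised independently.
The complex anion is given as 1−; its ligand charges sum to -3, so Zn = +2.
With 3 anions per cation, the cation must be 3×1 = 3+.
Cation: ligand charges sum to -2; for the ion to be 3+, Re = +5.

bis(2,2'-bipyridine)difluororhenium(V) triamminetriiodozincate(II)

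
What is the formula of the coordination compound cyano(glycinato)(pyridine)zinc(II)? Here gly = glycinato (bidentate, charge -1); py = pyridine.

Ligands: 1 glycinato (gly, -1), 1 cyano (CN, -1), 1 pyridine (py, neutral). Ligand charge sum = -2.
With Zn in oxidation state +2, the complex ion is [Zn...].

[Zn(CN)(gly)(py)]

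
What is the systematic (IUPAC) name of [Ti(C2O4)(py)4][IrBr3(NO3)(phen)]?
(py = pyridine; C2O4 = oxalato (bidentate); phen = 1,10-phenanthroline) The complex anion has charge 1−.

Both ions are complex: the cation is named first with the plain metal name, the anion second with the -ate form; each ion's ligands are alphabetised independently.
The complex anion is given as 1−; its ligand charges sum to -4, so Ir = +3.
A 1:1 salt means the cation carries the equal and opposite charge, 1+.
Cation: ligand charges sum to -2; for the ion to be 1+, Ti = +3.

oxalatotetrakis(pyridine)titanium(III) tribromonitrato(1,10-phenanthroline)iridate(III)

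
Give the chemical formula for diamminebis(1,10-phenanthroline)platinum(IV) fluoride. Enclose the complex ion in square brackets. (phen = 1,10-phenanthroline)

Ligands: 2 ammine (NH3, neutral), 2 1,10-phenanthroline (phen, neutral). Ligand charge sum = 0.
With Pt in oxidation state +4, the complex ion is [Pt...]^4+.
Charge balance with fluoride (-1) requires 1 complex ion per 4 fluoride.

[Pt(NH3)2(phen)2]F4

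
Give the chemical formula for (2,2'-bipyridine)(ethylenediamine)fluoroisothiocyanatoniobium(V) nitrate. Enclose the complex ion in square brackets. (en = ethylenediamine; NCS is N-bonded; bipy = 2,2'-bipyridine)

Ligands: 1 ethylenediamine (en, neutral), 1 fluoro (F, -1), 1 isothiocyanato (NCS, -1), 1 2,2'-bipyridine (bipy, neutral). Ligand charge sum = -2.
Charge balance with nitrate (-1) requires 1 complex ion per 3 nitrate.

[Nb(bipy)(en)F(NCS)](NO3)3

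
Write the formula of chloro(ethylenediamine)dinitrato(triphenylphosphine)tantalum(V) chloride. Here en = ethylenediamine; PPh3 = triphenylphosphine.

Ligands: 1 ethylenediamine (en, neutral), 2 nitrato (NO3, -1), 1 triphenylphosphine (PPh3, neutral), 1 chloro (Cl, -1). Ligand charge sum = -3.
With Ta in oxidation state +5, the complex ion is [Ta...]^2+.
Charge balance with chloride (-1) requires 1 complex ion per 2 chloride.

[TaCl(en)(NO3)2(PPh3)]Cl2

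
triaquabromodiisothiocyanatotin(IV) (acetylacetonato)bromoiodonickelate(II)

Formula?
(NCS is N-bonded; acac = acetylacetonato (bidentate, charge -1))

Cation [Sn…]: ligand charges -3, Sn(IV) ⇒ ion charge 1+.
Anion [Ni…]: ligand charges -3, Ni(II) ⇒ ion charge 1−.
One 1+ cation balances one 1− anion.

[SnBr(H2O)3(NCS)2][Ni(acac)BrI]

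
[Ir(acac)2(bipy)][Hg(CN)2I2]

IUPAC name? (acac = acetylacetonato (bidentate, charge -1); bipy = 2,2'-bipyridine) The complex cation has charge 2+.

The complex cation is given as 2+; its ligand charges sum to -2, so Ir = +4.
A 1:1 salt means the anion carries the equal and opposite charge, 2−.
Anion: ligand charges sum to -4; for the ion to be 2−, Hg = +2.

bis(acetylacetonato)(2,2'-bipyridine)iridium(IV) dicyanodiiodomercurate(II)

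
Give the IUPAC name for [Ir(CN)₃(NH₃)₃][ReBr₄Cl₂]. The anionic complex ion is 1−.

Both ions are complex: the cation is named first with the plain metal name, the anion second with the -ate form; each ion's ligands are alphabetised independently.
The complex anion is given as 1−; its ligand charges sum to -6, so Re = +5.
A 1:1 salt means the cation carries the equal and opposite charge, 1+.
Cation: ligand charges sum to -3; for the ion to be 1+, Ir = +4.

triamminetricyanoiridium(IV) tetrabromodichlororhenate(V)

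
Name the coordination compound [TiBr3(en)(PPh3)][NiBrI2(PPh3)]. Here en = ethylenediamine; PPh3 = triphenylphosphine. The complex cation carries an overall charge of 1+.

The complex cation is given as 1+; its ligand charges sum to -3, so Ti = +4.
A 1:1 salt means the anion carries the equal and opposite charge, 1−.
Anion: ligand charges sum to -3; for the ion to be 1−, Ni = +2.

tribromo(ethylenediamine)(triphenylphosphine)titanium(IV) bromodiiodo(triphenylphosphine)nickelate(II)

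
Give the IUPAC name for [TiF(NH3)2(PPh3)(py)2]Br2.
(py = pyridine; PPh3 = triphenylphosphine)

The 2 bromide counter-ions carry a total charge of -2, so each complex ion is 2+.
Ligand charges: 2×pyridine (neutral), 1×triphenylphosphine (neutral), 2×ammine (neutral), 1×fluoro (-1 each); total -1. So Ti + (-1) = 2+, giving Ti = +3.
Ligands are named alphabetically: ammine before fluoro before pyridine before triphenylphosphine.

diamminefluorobis(pyridine)(triphenylphosphine)titanium(III) bromide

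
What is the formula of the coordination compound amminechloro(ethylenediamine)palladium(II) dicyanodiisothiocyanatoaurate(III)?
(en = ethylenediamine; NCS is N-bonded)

[PdCl(en)(NH3)][Au(CN)2(NCS)2]

Cation [Pd…]: ligand charges -1, Pd(II) ⇒ ion charge 1+.
Anion [Au…]: ligand charges -4, Au(III) ⇒ ion charge 1−.
One 1+ cation balances one 1− anion.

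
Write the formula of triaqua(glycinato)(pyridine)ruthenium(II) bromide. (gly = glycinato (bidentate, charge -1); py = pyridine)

Ligands: 3 aqua (H2O, neutral), 1 glycinato (gly, -1), 1 pyridine (py, neutral). Ligand charge sum = -1.
With Ru in oxidation state +2, the complex ion is [Ru...]^1+.
Charge balance with bromide (-1) requires 1 complex ion per 1 bromide.

[Ru(gly)(H2O)3(py)]Br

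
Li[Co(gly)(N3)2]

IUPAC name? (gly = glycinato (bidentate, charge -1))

The 1 lithium counter-ion carries a total charge of +1, so each complex ion is 1−.
Ligand charges: 2×azido (-1 each), 1×glycinato (-1 each); total -3. So Co + (-3) = 1−, giving Co = +2.
The complex ion is anionic, so cobalt takes the -ate form cobaltate(II).

lithium diazido(glycinato)cobaltate(II)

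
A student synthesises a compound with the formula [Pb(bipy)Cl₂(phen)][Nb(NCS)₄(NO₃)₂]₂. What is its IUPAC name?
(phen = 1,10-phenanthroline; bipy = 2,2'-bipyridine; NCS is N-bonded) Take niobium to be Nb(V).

(2,2'-bipyridine)dichloro(1,10-phenanthroline)lead(IV) tetraisothiocyanatodinitratoniobate(V)

Both ions are complex: the cation is named first with the plain metal name, the anion second with the -ate form; each ion's ligands are alphabetised independently.
Nb is given as +5; the anion's ligand charges sum to -6, so the complex anion is 1−.
With 2 anions per cation, the cation must be 2×1 = 2+.
Cation: ligand charges sum to -2; for the ion to be 2+, Pb = +4.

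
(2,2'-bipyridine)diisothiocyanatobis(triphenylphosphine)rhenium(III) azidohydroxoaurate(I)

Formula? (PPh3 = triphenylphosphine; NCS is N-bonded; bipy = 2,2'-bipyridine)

[Re(bipy)(NCS)2(PPh3)2][Au(N3)(OH)]

Cation [Re…]: ligand charges -2, Re(III) ⇒ ion charge 1+.
Anion [Au…]: ligand charges -2, Au(I) ⇒ ion charge 1−.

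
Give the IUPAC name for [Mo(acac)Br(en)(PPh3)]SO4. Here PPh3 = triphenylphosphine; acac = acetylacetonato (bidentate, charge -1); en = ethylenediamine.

The 1 sulfate counter-ion carries a total charge of -2, so each complex ion is 2+.
Ligand charges: 1×triphenylphosphine (neutral), 1×acetylacetonato (-1 each), 1×bromo (-1 each), 1×ethylenediamine (neutral); total -2. So Mo + (-2) = 2+, giving Mo = +4.
Ligands are named alphabetically: acetylacetonato before bromo before ethylenediamine before triphenylphosphine.

(acetylacetonato)bromo(ethylenediamine)(triphenylphosphine)molybdenum(IV) sulfate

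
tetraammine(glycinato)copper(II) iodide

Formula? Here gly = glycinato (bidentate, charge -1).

[Cu(gly)(NH3)4]I

Ligands: 4 ammine (NH3, neutral), 1 glycinato (gly, -1). Ligand charge sum = -1.
With Cu in oxidation state +2, the complex ion is [Cu...]^1+.
Charge balance with iodide (-1) requires 1 complex ion per 1 iodide.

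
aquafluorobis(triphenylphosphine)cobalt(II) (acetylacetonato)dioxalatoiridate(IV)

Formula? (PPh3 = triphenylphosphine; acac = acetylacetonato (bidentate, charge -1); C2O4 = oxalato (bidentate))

Cation [Co…]: ligand charges -1, Co(II) ⇒ ion charge 1+.
Anion [Ir…]: ligand charges -5, Ir(IV) ⇒ ion charge 1−.
One 1+ cation balances one 1− anion.

[CoF(H2O)(PPh3)2][Ir(acac)(C2O4)2]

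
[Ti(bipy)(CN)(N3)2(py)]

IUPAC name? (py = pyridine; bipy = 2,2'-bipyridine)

There is no counter-ion, so the complex is neutral overall.
Ligand charges: 1×pyridine (neutral), 1×cyano (-1 each), 2×azido (-1 each), 1×2,2'-bipyridine (neutral); total -3. So Ti + (-3) = 0, giving Ti = +3.
Ligands are named alphabetically: azido before bipyridine before cyano before pyridine.

diazido(2,2'-bipyridine)cyano(pyridine)titanium(III)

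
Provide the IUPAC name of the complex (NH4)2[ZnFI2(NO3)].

ammonium fluorodiiodonitratozincate(II)

The 2 ammonium counter-ions carry a total charge of +2, so each complex ion is 2−.
Ligand charges: 1×nitrato (-1 each), 1×fluoro (-1 each), 2×iodo (-1 each); total -4. So Zn + (-4) = 2−, giving Zn = +2.
The complex ion is anionic, so zinc takes the -ate form zincate(II).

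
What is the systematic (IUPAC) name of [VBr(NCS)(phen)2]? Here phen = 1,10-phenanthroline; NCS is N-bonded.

There is no counter-ion, so the complex is neutral overall.
Ligand charges: 2×1,10-phenanthroline (neutral), 1×isothiocyanato (-1 each), 1×bromo (-1 each); total -2. So V + (-2) = 0, giving V = +2.
Ligands are named alphabetically: bromo before isothiocyanato before phenanthroline.

bromoisothiocyanatobis(1,10-phenanthroline)vanadium(II)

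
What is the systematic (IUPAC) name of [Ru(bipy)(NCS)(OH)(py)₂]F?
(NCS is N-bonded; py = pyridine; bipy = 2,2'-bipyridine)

(2,2'-bipyridine)hydroxoisothiocyanatobis(pyridine)ruthenium(III) fluoride

The 1 fluoride counter-ion carries a total charge of -1, so each complex ion is 1+.
Ligand charges: 1×isothiocyanato (-1 each), 1×hydroxo (-1 each), 2×pyridine (neutral), 1×2,2'-bipyridine (neutral); total -2. So Ru + (-2) = 1+, giving Ru = +3.
Ligands are named alphabetically: bipyridine before hydroxo before isothiocyanato before pyridine.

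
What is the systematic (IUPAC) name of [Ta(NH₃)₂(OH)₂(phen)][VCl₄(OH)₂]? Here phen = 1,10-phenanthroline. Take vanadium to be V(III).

V is given as +3; the anion's ligand charges sum to -6, so the complex anion is 3−.
A 1:1 salt means the cation carries the equal and opposite charge, 3+.
Cation: ligand charges sum to -2; for the ion to be 3+, Ta = +5.

diamminedihydroxo(1,10-phenanthroline)tantalum(V) tetrachlorodihydroxovanadate(III)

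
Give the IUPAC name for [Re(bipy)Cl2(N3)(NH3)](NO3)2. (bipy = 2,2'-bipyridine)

The 2 nitrate counter-ions carry a total charge of -2, so each complex ion is 2+.
Ligand charges: 1×azido (-1 each), 2×chloro (-1 each), 1×ammine (neutral), 1×2,2'-bipyridine (neutral); total -3. So Re + (-3) = 2+, giving Re = +5.
Ligands are named alphabetically: ammine before azido before bipyridine before chloro.

ammineazido(2,2'-bipyridine)dichlororhenium(V) nitrate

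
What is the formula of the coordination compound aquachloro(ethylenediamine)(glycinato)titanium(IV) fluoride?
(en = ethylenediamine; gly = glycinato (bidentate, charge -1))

Ligands: 1 chloro (Cl, -1), 1 ethylenediamine (en, neutral), 1 aqua (H2O, neutral), 1 glycinato (gly, -1). Ligand charge sum = -2.
With Ti in oxidation state +4, the complex ion is [Ti...]^2+.
Charge balance with fluoride (-1) requires 1 complex ion per 2 fluoride.

[TiCl(en)(gly)(H2O)]F2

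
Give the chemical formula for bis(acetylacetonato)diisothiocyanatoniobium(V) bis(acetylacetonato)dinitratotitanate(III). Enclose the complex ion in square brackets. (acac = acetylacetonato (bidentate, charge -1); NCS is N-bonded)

Cation [Nb…]: ligand charges -4, Nb(V) ⇒ ion charge 1+.
Anion [Ti…]: ligand charges -4, Ti(III) ⇒ ion charge 1−.

[Nb(acac)2(NCS)2][Ti(acac)2(NO3)2]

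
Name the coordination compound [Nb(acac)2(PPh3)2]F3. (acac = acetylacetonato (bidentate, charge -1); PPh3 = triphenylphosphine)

The 3 fluoride counter-ions carry a total charge of -3, so each complex ion is 3+.
Ligand charges: 2×acetylacetonato (-1 each), 2×triphenylphosphine (neutral); total -2. So Nb + (-2) = 3+, giving Nb = +5.
Ligands are named alphabetically: acetylacetonato before triphenylphosphine.

bis(acetylacetonato)bis(triphenylphosphine)niobium(V) fluoride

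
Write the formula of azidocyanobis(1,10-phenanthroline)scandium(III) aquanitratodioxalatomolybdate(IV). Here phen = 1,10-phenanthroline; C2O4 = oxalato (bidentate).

[Sc(CN)(N3)(phen)2][Mo(C2O4)2(H2O)(NO3)]

Cation [Sc…]: ligand charges -2, Sc(III) ⇒ ion charge 1+.
Anion [Mo…]: ligand charges -5, Mo(IV) ⇒ ion charge 1−.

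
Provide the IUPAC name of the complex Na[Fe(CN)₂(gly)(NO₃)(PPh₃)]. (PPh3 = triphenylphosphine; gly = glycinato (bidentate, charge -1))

The 1 sodium counter-ion carries a total charge of +1, so each complex ion is 1−.
Ligand charges: 2×cyano (-1 each), 1×nitrato (-1 each), 1×triphenylphosphine (neutral), 1×glycinato (-1 each); total -4. So Fe + (-4) = 1−, giving Fe = +3.
Ligands are named alphabetically: cyano before glycinato before nitrato before triphenylphosphine.
The complex ion is anionic, so iron takes the -ate form ferrate(III).

sodium dicyano(glycinato)nitrato(triphenylphosphine)ferrate(III)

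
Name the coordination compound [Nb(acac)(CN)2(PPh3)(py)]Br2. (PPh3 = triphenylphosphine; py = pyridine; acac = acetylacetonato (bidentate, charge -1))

(acetylacetonato)dicyano(pyridine)(triphenylphosphine)niobium(V) bromide

The 2 bromide counter-ions carry a total charge of -2, so each complex ion is 2+.
Ligand charges: 2×cyano (-1 each), 1×triphenylphosphine (neutral), 1×pyridine (neutral), 1×acetylacetonato (-1 each); total -3. So Nb + (-3) = 2+, giving Nb = +5.
Ligands are named alphabetically: acetylacetonato before cyano before pyridine before triphenylphosphine.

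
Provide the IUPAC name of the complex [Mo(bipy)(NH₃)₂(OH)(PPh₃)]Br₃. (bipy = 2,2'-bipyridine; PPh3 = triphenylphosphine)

diammine(2,2'-bipyridine)hydroxo(triphenylphosphine)molybdenum(IV) bromide

The 3 bromide counter-ions carry a total charge of -3, so each complex ion is 3+.
Ligand charges: 1×2,2'-bipyridine (neutral), 1×triphenylphosphine (neutral), 1×hydroxo (-1 each), 2×ammine (neutral); total -1. So Mo + (-1) = 3+, giving Mo = +4.
Ligands are named alphabetically: ammine before bipyridine before hydroxo before triphenylphosphine.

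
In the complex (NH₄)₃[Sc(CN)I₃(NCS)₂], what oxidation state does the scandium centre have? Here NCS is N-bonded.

+3

3 ammonium outside the brackets (+1 each) → the complex ion is 3−.
Ligand charges: 2×NCS = -2; 3×I = -3; 1×CN = -1; sum -6.
Sc + (-6) = 3− ⇒ Sc is +3.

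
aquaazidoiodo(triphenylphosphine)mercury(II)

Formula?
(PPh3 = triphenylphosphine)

[Hg(H2O)I(N3)(PPh3)]

Ligands: 1 iodo (I, -1), 1 triphenylphosphine (PPh3, neutral), 1 azido (N3, -1), 1 aqua (H2O, neutral). Ligand charge sum = -2.
With Hg in oxidation state +2, the complex ion is [Hg...].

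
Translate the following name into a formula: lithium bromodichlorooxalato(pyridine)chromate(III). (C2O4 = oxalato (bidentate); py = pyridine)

Ligands: 2 chloro (Cl, -1), 1 oxalato (C2O4, -2), 1 pyridine (py, neutral), 1 bromo (Br, -1). Ligand charge sum = -5.
With Cr in oxidation state +3, the complex ion is [Cr...]^2−.
Charge balance with lithium (+1) requires 1 complex ion per 2 lithium.

Li2[CrBr(C2O4)Cl2(py)]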